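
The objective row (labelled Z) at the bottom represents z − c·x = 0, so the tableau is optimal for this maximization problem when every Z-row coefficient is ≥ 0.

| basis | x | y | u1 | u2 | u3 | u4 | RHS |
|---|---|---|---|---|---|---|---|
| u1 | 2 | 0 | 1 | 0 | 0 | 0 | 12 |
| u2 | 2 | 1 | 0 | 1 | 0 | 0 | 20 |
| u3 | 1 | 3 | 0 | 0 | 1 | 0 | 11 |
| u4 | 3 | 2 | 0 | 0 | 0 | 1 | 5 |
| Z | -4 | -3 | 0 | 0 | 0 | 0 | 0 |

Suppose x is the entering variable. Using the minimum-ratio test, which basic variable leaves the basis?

Column x entries and ratios — u1: 12/2 = 6; u2: 20/2 = 10; u3: 11/1 = 11; u4: 5/3 = 5/3.
Smallest ratio is 5/3 in the row of u4, so u4 leaves.

u4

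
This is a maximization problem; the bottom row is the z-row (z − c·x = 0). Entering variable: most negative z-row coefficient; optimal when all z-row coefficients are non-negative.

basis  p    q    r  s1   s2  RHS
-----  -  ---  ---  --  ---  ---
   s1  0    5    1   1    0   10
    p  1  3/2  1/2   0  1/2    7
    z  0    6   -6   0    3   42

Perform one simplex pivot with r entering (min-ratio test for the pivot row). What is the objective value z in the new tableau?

Ratio test on column r — row 1: 10/1 = 10; row 2: 7/(1/2) = 14. Minimum is 10 at row 1 (s1 leaves); pivot element 1.
Pivot on row 1; the z-row RHS becomes 42 − (-6)·10 = 102.

102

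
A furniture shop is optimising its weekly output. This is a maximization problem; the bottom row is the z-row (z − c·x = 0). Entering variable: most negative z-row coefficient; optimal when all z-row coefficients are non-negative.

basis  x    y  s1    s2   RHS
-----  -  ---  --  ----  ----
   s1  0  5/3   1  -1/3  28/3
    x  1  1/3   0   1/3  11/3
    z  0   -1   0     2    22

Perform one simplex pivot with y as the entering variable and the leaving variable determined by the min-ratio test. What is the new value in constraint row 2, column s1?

Ratio test on column y — row 1: (28/3)/(5/3) = 28/5; row 2: (11/3)/(1/3) = 11. Minimum is 28/5 at row 1 (s1 leaves); pivot element 5/3.
Divide row 1 by 5/3; eliminate column y from the other rows.
Row 2 update in column s1: 0 − (1/3)·(3/5) = -1/5.

-1/5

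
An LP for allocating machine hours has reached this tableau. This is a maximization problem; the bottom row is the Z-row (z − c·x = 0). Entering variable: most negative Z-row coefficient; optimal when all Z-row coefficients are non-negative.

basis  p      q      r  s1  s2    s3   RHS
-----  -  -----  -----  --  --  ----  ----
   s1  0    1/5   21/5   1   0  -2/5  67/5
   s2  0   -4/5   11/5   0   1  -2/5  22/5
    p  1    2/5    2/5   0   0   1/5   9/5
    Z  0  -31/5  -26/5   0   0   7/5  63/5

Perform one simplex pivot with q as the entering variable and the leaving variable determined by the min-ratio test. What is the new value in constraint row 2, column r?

Ratio test on column q — row 1: (67/5)/(1/5) = 67; row 2: entry -4/5 ≤ 0; row 3: (9/5)/(2/5) = 9/2. Minimum is 9/2 at row 3 (p leaves); pivot element 2/5.
Divide row 3 by 2/5; eliminate column q from the other rows.
Row 2 update in column r: 11/5 − (-4/5)·1 = 3.

3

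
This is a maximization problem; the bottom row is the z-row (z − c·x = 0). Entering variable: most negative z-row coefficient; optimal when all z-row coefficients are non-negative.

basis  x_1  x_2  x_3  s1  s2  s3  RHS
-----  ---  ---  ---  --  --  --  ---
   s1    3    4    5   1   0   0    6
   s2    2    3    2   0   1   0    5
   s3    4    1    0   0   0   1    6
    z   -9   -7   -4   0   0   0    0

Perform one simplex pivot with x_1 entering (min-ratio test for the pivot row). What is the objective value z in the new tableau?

27/2

Ratio test on column x_1 — row 1: 6/3 = 2; row 2: 5/2 = 5/2; row 3: 6/4 = 3/2. Minimum is 3/2 at row 3 (s3 leaves); pivot element 4.
Pivot on row 3; the z-row RHS becomes 0 − (-9)·(3/2) = 27/2.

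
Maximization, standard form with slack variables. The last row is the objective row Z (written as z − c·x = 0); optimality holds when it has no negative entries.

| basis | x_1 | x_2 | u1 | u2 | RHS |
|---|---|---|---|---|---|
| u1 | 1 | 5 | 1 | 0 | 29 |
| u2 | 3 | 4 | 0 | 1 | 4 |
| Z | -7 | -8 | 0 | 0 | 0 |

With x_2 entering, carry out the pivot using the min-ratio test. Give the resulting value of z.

Ratio test on column x_2 — row 1: 29/5 = 29/5; row 2: 4/4 = 1. Minimum is 1 at row 2 (u2 leaves); pivot element 4.
Pivot on row 2; the Z-row RHS becomes 0 − (-8)·1 = 8.

8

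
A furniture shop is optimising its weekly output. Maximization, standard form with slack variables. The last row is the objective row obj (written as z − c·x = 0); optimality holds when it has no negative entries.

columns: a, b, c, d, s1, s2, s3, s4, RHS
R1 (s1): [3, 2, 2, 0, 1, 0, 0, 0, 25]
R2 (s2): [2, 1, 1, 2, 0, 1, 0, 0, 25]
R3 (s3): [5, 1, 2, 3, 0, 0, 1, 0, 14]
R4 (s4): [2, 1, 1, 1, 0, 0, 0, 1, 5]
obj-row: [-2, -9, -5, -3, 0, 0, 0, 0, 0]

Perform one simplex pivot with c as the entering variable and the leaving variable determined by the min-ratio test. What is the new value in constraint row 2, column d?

1

Ratio test on column c — row 1: 25/2 = 25/2; row 2: 25/1 = 25; row 3: 14/2 = 7; row 4: 5/1 = 5. Minimum is 5 at row 4 (s4 leaves); pivot element 1.
Divide row 4 by 1; eliminate column c from the other rows.
Row 2 update in column d: 2 − 1·1 = 1.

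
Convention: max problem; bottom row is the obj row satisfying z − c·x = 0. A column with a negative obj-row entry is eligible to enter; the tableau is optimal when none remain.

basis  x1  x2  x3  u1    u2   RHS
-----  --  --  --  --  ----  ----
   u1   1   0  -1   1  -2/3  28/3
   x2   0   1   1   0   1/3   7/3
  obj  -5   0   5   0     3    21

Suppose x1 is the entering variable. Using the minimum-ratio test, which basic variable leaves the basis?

u1

Column x1 entries and ratios — u1: (28/3)/1 = 28/3; x2: 0 ≤ 0, skip.
Smallest ratio is 28/3 in the row of u1, so u1 leaves.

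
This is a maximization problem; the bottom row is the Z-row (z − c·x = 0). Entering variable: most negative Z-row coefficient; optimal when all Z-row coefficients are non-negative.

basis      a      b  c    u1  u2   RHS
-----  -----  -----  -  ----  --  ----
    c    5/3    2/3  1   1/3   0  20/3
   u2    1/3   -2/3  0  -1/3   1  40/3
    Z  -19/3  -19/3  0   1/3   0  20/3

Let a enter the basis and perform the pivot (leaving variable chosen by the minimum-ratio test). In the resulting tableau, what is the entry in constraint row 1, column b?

2/5

Ratio test on column a — row 1: (20/3)/(5/3) = 4; row 2: (40/3)/(1/3) = 40. Minimum is 4 at row 1 (c leaves); pivot element 5/3.
Divide row 1 by 5/3; eliminate column a from the other rows.
In the new row 1, the b entry is the old entry divided by the pivot: (2/3)/(5/3) = 2/5.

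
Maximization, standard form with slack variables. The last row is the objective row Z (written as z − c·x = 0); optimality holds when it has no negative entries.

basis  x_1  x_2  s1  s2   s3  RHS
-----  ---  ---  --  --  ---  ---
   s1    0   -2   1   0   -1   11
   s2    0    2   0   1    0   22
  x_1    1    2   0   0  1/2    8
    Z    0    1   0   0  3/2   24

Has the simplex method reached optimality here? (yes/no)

yes

Every Z-row coefficient is ≥ 0, so the tableau is optimal.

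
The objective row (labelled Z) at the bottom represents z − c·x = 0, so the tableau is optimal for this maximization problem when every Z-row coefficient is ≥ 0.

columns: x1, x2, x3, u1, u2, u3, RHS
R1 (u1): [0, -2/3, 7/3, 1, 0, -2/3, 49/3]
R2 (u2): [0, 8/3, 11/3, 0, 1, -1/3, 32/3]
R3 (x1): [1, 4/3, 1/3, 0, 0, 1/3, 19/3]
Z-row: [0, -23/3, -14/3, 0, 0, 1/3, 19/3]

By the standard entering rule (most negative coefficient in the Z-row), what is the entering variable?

Negative Z-row entries: x2: -23/3, x3: -14/3.
The most negative is -23/3 in column x2, so x2 enters.

x2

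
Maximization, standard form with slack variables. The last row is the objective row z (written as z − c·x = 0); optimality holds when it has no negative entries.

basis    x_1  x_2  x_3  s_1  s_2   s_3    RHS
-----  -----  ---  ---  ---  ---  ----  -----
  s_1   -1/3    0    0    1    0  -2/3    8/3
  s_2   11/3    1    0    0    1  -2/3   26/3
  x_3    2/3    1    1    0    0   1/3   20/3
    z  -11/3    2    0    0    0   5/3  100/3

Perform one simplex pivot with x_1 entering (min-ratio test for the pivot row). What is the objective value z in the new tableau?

Ratio test on column x_1 — row 1: entry -1/3 ≤ 0; row 2: (26/3)/(11/3) = 26/11; row 3: (20/3)/(2/3) = 10. Minimum is 26/11 at row 2 (s_2 leaves); pivot element 11/3.
Pivot on row 2; the z-row RHS becomes 100/3 − (-11/3)·(26/11) = 42.

42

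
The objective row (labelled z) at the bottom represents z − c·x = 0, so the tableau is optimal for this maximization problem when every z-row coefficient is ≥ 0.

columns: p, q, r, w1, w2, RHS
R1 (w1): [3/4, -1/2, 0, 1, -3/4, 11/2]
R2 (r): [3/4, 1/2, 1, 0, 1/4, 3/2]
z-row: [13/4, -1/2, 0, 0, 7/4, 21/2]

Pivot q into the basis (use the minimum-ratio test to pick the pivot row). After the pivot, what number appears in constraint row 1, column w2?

-1/2

Ratio test on column q — row 1: entry -1/2 ≤ 0; row 2: (3/2)/(1/2) = 3. Minimum is 3 at row 2 (r leaves); pivot element 1/2.
Divide row 2 by 1/2; eliminate column q from the other rows.
Row 1 update in column w2: -3/4 − (-1/2)·(1/2) = -1/2.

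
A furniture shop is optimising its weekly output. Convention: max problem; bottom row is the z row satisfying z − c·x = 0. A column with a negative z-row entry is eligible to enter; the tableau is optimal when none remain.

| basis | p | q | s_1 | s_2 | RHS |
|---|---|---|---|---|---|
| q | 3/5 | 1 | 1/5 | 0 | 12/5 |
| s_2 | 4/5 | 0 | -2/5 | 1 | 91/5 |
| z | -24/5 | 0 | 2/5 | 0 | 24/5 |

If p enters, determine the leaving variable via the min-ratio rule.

Column p entries and ratios — q: (12/5)/(3/5) = 4; s_2: (91/5)/(4/5) = 91/4.
Smallest ratio is 4 in the row of q, so q leaves.

q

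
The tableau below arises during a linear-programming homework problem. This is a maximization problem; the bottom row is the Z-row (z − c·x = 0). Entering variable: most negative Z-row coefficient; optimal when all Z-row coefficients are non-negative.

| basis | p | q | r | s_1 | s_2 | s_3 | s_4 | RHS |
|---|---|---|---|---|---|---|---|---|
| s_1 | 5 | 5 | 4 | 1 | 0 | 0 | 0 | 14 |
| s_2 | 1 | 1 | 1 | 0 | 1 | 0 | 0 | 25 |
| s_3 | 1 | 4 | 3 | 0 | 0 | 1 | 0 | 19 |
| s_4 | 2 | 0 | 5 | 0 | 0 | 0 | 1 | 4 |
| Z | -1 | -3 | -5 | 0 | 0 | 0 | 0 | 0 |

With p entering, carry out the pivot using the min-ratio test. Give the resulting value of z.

2

Ratio test on column p — row 1: 14/5 = 14/5; row 2: 25/1 = 25; row 3: 19/1 = 19; row 4: 4/2 = 2. Minimum is 2 at row 4 (s_4 leaves); pivot element 2.
Pivot on row 4; the Z-row RHS becomes 0 − (-1)·2 = 2.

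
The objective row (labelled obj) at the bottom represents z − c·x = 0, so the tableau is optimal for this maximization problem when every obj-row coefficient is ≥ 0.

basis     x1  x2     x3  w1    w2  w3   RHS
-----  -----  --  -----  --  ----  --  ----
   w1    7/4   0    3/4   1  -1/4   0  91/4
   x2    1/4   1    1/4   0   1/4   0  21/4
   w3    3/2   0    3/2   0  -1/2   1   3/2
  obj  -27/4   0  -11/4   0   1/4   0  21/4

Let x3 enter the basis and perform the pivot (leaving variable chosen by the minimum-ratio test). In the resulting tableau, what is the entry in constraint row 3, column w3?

2/3

Ratio test on column x3 — row 1: (91/4)/(3/4) = 91/3; row 2: (21/4)/(1/4) = 21; row 3: (3/2)/(3/2) = 1. Minimum is 1 at row 3 (w3 leaves); pivot element 3/2.
Divide row 3 by 3/2; eliminate column x3 from the other rows.
In the new row 3, the w3 entry is the old entry divided by the pivot: 1/(3/2) = 2/3.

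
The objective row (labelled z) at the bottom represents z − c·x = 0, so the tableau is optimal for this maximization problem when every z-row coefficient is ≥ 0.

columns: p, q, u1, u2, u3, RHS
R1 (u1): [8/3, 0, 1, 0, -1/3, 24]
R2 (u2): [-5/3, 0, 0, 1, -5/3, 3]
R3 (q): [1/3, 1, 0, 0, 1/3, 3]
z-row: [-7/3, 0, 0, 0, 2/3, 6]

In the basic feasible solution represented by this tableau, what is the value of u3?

0

u3 is not in the basis, so in the current basic feasible solution u3 = 0.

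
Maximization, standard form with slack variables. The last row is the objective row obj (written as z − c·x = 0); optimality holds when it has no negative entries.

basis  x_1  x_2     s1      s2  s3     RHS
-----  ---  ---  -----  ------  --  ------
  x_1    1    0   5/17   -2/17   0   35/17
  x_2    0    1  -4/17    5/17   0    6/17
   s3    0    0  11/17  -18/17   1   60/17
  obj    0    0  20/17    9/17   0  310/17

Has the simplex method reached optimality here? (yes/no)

yes

Every obj-row coefficient is ≥ 0, so the tableau is optimal.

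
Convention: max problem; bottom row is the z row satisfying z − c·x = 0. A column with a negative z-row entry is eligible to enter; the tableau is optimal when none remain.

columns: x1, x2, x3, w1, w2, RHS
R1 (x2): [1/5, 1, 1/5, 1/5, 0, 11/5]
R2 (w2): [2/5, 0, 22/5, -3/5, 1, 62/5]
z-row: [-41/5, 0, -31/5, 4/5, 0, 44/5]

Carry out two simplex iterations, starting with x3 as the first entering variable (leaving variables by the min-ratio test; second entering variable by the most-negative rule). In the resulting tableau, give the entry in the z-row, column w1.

19/2

Ratio test on column x3 — row 1: (11/5)/(1/5) = 11; row 2: (62/5)/(22/5) = 31/11. Minimum is 31/11 at row 2 (w2 leaves); pivot element 22/5.
Divide row 2 by 22/5; eliminate column x3 from the other rows.
Second iteration: most negative z-row entry is -84/11 in column x1, so x1 enters.
Ratio test on column x1 — row 1: (18/11)/(2/11) = 9; row 2: (31/11)/(1/11) = 31. Minimum is 9 at row 1 (x2 leaves); pivot element 2/11.
Divide row 1 by 2/11; eliminate column x1 from the other rows.
After both pivots, the entry at the z-row, column w1 is 19/2.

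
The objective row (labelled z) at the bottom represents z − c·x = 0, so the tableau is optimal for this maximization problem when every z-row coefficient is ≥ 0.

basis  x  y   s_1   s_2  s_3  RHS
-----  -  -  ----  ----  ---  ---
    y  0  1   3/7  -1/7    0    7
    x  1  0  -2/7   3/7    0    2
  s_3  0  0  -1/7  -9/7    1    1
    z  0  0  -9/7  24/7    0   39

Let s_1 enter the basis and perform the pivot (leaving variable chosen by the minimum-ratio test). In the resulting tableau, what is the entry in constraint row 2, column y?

2/3

Ratio test on column s_1 — row 1: 7/(3/7) = 49/3; row 2: entry -2/7 ≤ 0; row 3: entry -1/7 ≤ 0. Minimum is 49/3 at row 1 (y leaves); pivot element 3/7.
Divide row 1 by 3/7; eliminate column s_1 from the other rows.
Row 2 update in column y: 0 − (-2/7)·(7/3) = 2/3.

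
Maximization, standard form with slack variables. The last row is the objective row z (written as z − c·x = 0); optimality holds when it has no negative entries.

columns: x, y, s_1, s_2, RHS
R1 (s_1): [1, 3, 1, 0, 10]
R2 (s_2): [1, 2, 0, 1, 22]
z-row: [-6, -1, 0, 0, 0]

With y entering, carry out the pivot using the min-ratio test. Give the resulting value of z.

10/3

Ratio test on column y — row 1: 10/3 = 10/3; row 2: 22/2 = 11. Minimum is 10/3 at row 1 (s_1 leaves); pivot element 3.
Pivot on row 1; the z-row RHS becomes 0 − (-1)·(10/3) = 10/3.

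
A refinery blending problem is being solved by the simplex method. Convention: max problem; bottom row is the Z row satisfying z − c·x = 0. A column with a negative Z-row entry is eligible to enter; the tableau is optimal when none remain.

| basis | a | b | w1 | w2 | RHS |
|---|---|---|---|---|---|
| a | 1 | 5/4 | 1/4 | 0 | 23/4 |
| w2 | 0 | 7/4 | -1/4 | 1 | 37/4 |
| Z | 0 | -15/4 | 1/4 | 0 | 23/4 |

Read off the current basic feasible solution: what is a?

a is basic (row 1); its value is the RHS of that row, 23/4.

23/4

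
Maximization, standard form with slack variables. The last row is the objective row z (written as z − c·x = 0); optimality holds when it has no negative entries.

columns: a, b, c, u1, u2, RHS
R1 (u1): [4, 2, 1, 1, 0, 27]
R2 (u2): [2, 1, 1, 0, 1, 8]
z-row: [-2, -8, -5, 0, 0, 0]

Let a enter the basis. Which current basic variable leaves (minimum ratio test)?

u2

Column a entries and ratios — u1: 27/4 = 27/4; u2: 8/2 = 4.
Smallest ratio is 4 in the row of u2, so u2 leaves.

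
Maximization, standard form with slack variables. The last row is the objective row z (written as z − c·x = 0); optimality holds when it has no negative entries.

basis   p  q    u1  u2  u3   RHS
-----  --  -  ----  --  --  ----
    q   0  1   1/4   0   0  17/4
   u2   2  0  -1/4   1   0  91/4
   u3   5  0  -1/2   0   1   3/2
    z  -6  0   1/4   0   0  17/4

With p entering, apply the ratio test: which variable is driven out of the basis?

Column p entries and ratios — q: 0 ≤ 0, skip; u2: (91/4)/2 = 91/8; u3: (3/2)/5 = 3/10.
Smallest ratio is 3/10 in the row of u3, so u3 leaves.

u3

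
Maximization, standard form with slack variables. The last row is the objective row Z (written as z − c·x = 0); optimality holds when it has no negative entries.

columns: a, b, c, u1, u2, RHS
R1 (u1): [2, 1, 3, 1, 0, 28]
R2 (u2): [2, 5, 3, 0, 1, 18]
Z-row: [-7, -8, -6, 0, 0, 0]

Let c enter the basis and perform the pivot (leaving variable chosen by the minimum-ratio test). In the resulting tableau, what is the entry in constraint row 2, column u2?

1/3

Ratio test on column c — row 1: 28/3 = 28/3; row 2: 18/3 = 6. Minimum is 6 at row 2 (u2 leaves); pivot element 3.
Divide row 2 by 3; eliminate column c from the other rows.
In the new row 2, the u2 entry is the old entry divided by the pivot: 1/3 = 1/3.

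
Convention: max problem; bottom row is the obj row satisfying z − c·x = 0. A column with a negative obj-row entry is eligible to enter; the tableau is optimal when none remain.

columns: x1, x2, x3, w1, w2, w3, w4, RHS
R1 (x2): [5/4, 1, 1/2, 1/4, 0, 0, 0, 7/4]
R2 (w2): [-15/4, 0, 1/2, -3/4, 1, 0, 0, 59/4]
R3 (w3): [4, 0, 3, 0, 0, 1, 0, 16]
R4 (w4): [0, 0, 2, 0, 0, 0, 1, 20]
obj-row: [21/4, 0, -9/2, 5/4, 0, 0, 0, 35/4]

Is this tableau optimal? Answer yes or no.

The obj-row has a negative entry -9/2 in column x3, so it is not optimal.

no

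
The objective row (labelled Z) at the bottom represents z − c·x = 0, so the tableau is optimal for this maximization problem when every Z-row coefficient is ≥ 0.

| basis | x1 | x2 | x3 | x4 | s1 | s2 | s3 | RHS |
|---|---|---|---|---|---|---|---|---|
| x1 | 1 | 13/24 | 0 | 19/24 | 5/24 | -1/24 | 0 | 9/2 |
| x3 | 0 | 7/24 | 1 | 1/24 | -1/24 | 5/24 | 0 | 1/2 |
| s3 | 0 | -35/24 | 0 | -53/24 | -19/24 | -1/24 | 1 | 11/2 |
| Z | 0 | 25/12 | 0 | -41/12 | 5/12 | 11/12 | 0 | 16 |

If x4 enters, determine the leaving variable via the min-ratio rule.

x1

Column x4 entries and ratios — x1: (9/2)/(19/24) = 108/19; x3: (1/2)/(1/24) = 12; s3: -53/24 ≤ 0, skip.
Smallest ratio is 108/19 in the row of x1, so x1 leaves.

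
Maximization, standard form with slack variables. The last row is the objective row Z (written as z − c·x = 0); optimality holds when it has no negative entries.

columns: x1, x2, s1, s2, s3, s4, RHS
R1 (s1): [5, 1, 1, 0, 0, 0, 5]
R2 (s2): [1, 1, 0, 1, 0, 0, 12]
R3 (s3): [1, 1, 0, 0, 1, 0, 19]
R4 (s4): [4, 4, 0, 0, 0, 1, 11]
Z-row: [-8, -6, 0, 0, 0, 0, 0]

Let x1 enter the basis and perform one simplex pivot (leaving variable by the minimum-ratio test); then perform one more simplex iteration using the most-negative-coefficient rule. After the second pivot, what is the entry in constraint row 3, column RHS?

65/4

Ratio test on column x1 — row 1: 5/5 = 1; row 2: 12/1 = 12; row 3: 19/1 = 19; row 4: 11/4 = 11/4. Minimum is 1 at row 1 (s1 leaves); pivot element 5.
Divide row 1 by 5; eliminate column x1 from the other rows.
Second iteration: most negative Z-row entry is -22/5 in column x2, so x2 enters.
Ratio test on column x2 — row 1: 1/(1/5) = 5; row 2: 11/(4/5) = 55/4; row 3: 18/(4/5) = 45/2; row 4: 7/(16/5) = 35/16. Minimum is 35/16 at row 4 (s4 leaves); pivot element 16/5.
Divide row 4 by 16/5; eliminate column x2 from the other rows.
After both pivots, the entry at constraint row 3, column RHS is 65/4.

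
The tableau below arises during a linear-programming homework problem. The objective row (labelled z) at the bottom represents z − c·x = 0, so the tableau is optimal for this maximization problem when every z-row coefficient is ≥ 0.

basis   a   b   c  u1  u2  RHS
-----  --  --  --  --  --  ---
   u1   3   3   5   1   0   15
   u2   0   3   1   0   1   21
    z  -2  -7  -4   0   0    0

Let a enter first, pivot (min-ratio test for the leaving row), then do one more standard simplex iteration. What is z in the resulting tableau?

Ratio test on column a — row 1: 15/3 = 5; row 2: entry 0 ≤ 0. Minimum is 5 at row 1 (u1 leaves); pivot element 3.
Pivot on row 1; the z-row RHS becomes 0 − (-2)·5 = 10.
Next entering variable (most negative z-row entry -5): b.
Ratio test on column b — row 1: 5/1 = 5; row 2: 21/3 = 7. Minimum is 5 at row 1 (a leaves); pivot element 1.
After the second pivot the z-row RHS is 10 − (-5)·5 = 35.

35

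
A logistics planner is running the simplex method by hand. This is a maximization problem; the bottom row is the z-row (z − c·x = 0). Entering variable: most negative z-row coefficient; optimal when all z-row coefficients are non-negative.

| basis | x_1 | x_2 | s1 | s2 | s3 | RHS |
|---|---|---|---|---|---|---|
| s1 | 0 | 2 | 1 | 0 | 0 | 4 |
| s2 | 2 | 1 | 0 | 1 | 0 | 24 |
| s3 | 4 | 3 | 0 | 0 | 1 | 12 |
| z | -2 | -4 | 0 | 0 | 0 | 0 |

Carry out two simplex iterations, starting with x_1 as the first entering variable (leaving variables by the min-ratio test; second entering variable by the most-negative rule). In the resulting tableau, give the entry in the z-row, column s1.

5/4

Ratio test on column x_1 — row 1: entry 0 ≤ 0; row 2: 24/2 = 12; row 3: 12/4 = 3. Minimum is 3 at row 3 (s3 leaves); pivot element 4.
Divide row 3 by 4; eliminate column x_1 from the other rows.
Second iteration: most negative z-row entry is -5/2 in column x_2, so x_2 enters.
Ratio test on column x_2 — row 1: 4/2 = 2; row 2: entry -1/2 ≤ 0; row 3: 3/(3/4) = 4. Minimum is 2 at row 1 (s1 leaves); pivot element 2.
Divide row 1 by 2; eliminate column x_2 from the other rows.
After both pivots, the entry at the z-row, column s1 is 5/4.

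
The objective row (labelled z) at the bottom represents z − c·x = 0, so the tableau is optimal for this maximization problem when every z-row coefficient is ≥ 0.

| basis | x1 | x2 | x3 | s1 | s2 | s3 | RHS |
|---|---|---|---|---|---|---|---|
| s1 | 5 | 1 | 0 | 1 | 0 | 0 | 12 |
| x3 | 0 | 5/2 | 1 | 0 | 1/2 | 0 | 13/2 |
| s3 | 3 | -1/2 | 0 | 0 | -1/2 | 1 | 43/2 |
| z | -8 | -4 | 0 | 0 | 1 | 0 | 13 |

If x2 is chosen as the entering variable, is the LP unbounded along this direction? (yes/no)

no

Column x2 has positive entries in row(s) 1, 2, so the ratio test bounds it — not unbounded.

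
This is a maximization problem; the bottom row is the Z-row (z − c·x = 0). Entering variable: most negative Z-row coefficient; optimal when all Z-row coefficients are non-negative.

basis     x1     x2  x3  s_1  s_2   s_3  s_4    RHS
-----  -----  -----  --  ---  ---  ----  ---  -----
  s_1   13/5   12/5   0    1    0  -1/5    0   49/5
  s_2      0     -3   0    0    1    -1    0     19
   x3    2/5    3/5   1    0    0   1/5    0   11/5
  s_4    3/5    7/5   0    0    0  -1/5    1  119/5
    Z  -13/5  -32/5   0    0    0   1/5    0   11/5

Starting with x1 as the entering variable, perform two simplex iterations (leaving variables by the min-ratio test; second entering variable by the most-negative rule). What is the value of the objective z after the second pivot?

Ratio test on column x1 — row 1: (49/5)/(13/5) = 49/13; row 2: entry 0 ≤ 0; row 3: (11/5)/(2/5) = 11/2; row 4: (119/5)/(3/5) = 119/3. Minimum is 49/13 at row 1 (s_1 leaves); pivot element 13/5.
Pivot on row 1; the Z-row RHS becomes 11/5 − (-13/5)·(49/13) = 12.
Next entering variable (most negative Z-row entry -4): x2.
Ratio test on column x2 — row 1: (49/13)/(12/13) = 49/12; row 2: entry -3 ≤ 0; row 3: (9/13)/(3/13) = 3; row 4: (280/13)/(11/13) = 280/11. Minimum is 3 at row 3 (x3 leaves); pivot element 3/13.
After the second pivot the Z-row RHS is 12 − (-4)·3 = 24.

24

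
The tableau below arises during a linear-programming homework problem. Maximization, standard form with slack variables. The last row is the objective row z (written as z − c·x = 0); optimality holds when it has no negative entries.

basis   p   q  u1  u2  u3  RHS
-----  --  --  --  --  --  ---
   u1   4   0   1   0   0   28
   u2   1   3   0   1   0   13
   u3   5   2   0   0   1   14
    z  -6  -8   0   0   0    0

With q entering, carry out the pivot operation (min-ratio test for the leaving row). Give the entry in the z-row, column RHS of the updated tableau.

Ratio test on column q — row 1: entry 0 ≤ 0; row 2: 13/3 = 13/3; row 3: 14/2 = 7. Minimum is 13/3 at row 2 (u2 leaves); pivot element 3.
Divide row 2 by 3; eliminate column q from the other rows.
z-row update in column RHS: 0 − (-8)·(13/3) = 104/3.

104/3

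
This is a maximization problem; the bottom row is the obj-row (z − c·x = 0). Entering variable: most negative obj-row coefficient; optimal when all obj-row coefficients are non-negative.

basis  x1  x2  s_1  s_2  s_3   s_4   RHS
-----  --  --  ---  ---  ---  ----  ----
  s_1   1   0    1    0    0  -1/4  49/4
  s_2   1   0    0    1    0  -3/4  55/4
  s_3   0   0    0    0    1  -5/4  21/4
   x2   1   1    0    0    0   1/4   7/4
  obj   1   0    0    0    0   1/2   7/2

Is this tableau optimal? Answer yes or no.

yes

Every obj-row coefficient is ≥ 0, so the tableau is optimal.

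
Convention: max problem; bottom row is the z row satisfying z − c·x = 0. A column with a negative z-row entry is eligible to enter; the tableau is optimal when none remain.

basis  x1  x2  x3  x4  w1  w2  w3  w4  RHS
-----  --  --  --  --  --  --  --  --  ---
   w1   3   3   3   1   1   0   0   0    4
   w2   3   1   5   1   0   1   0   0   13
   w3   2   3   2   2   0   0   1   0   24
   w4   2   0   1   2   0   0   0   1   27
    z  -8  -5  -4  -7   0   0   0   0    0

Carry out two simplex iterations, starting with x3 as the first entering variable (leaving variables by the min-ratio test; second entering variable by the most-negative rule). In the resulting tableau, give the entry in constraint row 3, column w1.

-2

Ratio test on column x3 — row 1: 4/3 = 4/3; row 2: 13/5 = 13/5; row 3: 24/2 = 12; row 4: 27/1 = 27. Minimum is 4/3 at row 1 (w1 leaves); pivot element 3.
Divide row 1 by 3; eliminate column x3 from the other rows.
Second iteration: most negative z-row entry is -17/3 in column x4, so x4 enters.
Ratio test on column x4 — row 1: (4/3)/(1/3) = 4; row 2: entry -2/3 ≤ 0; row 3: (64/3)/(4/3) = 16; row 4: (77/3)/(5/3) = 77/5. Minimum is 4 at row 1 (x3 leaves); pivot element 1/3.
Divide row 1 by 1/3; eliminate column x4 from the other rows.
After both pivots, the entry at constraint row 3, column w1 is -2.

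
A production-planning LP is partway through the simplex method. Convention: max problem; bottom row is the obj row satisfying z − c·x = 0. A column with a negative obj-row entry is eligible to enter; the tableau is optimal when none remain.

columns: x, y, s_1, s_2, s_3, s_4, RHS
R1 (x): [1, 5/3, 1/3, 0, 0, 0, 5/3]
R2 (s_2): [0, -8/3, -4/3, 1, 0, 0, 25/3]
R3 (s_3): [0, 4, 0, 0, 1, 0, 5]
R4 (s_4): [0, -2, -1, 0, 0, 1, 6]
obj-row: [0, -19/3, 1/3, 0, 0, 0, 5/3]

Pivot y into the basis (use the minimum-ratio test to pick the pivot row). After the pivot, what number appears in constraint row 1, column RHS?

1

Ratio test on column y — row 1: (5/3)/(5/3) = 1; row 2: entry -8/3 ≤ 0; row 3: 5/4 = 5/4; row 4: entry -2 ≤ 0. Minimum is 1 at row 1 (x leaves); pivot element 5/3.
Divide row 1 by 5/3; eliminate column y from the other rows.
In the new row 1, the RHS entry is the old entry divided by the pivot: (5/3)/(5/3) = 1.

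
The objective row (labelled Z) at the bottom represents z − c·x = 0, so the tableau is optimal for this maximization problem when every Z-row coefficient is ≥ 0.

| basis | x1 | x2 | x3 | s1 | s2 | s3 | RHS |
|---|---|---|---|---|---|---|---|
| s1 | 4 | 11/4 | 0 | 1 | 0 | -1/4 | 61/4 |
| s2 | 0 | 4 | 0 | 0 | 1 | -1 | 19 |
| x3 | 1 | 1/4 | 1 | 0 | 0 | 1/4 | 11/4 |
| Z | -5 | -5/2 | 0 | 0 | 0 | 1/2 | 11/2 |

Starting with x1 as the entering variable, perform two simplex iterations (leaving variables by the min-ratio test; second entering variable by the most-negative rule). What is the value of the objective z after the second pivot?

156/7

Ratio test on column x1 — row 1: (61/4)/4 = 61/16; row 2: entry 0 ≤ 0; row 3: (11/4)/1 = 11/4. Minimum is 11/4 at row 3 (x3 leaves); pivot element 1.
Pivot on row 3; the Z-row RHS becomes 11/2 − (-5)·(11/4) = 77/4.
Next entering variable (most negative Z-row entry -5/4): x2.
Ratio test on column x2 — row 1: (17/4)/(7/4) = 17/7; row 2: 19/4 = 19/4; row 3: (11/4)/(1/4) = 11. Minimum is 17/7 at row 1 (s1 leaves); pivot element 7/4.
After the second pivot the Z-row RHS is 77/4 − (-5/4)·(17/7) = 156/7.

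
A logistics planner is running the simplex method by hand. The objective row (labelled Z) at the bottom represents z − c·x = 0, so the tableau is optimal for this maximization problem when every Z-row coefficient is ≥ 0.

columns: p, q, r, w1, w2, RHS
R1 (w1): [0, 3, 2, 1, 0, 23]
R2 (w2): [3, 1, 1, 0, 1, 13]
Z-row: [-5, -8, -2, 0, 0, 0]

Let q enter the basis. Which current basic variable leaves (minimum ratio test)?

Column q entries and ratios — w1: 23/3 = 23/3; w2: 13/1 = 13.
Smallest ratio is 23/3 in the row of w1, so w1 leaves.

w1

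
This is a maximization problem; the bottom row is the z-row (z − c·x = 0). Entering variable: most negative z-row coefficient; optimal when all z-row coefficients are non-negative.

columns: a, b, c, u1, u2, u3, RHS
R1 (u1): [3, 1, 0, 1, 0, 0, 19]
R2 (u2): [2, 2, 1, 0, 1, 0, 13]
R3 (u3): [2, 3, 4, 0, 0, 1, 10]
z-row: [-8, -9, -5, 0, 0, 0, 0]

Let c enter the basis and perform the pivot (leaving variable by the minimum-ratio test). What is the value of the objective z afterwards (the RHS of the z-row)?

25/2

Ratio test on column c — row 1: entry 0 ≤ 0; row 2: 13/1 = 13; row 3: 10/4 = 5/2. Minimum is 5/2 at row 3 (u3 leaves); pivot element 4.
Pivot on row 3; the z-row RHS becomes 0 − (-5)·(5/2) = 25/2.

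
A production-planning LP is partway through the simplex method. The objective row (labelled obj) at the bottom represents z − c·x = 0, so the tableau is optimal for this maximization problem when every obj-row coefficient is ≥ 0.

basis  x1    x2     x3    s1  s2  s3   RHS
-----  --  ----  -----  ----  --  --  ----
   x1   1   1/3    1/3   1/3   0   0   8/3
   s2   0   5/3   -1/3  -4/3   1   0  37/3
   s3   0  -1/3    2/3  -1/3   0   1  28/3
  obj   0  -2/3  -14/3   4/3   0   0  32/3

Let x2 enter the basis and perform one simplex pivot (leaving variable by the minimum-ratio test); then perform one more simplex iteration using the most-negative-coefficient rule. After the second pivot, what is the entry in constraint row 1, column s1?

3/2

Ratio test on column x2 — row 1: (8/3)/(1/3) = 8; row 2: (37/3)/(5/3) = 37/5; row 3: entry -1/3 ≤ 0. Minimum is 37/5 at row 2 (s2 leaves); pivot element 5/3.
Divide row 2 by 5/3; eliminate column x2 from the other rows.
Second iteration: most negative obj-row entry is -24/5 in column x3, so x3 enters.
Ratio test on column x3 — row 1: (1/5)/(2/5) = 1/2; row 2: entry -1/5 ≤ 0; row 3: (59/5)/(3/5) = 59/3. Minimum is 1/2 at row 1 (x1 leaves); pivot element 2/5.
Divide row 1 by 2/5; eliminate column x3 from the other rows.
After both pivots, the entry at constraint row 1, column s1 is 3/2.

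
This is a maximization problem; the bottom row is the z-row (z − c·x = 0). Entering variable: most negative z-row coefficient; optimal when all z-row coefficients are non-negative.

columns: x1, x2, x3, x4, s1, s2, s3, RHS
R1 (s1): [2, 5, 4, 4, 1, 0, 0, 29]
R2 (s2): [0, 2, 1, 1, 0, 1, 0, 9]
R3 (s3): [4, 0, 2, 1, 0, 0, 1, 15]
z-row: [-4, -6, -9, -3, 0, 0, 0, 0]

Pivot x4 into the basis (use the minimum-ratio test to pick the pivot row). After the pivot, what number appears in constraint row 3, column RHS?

Ratio test on column x4 — row 1: 29/4 = 29/4; row 2: 9/1 = 9; row 3: 15/1 = 15. Minimum is 29/4 at row 1 (s1 leaves); pivot element 4.
Divide row 1 by 4; eliminate column x4 from the other rows.
Row 3 update in column RHS: 15 − 1·(29/4) = 31/4.

31/4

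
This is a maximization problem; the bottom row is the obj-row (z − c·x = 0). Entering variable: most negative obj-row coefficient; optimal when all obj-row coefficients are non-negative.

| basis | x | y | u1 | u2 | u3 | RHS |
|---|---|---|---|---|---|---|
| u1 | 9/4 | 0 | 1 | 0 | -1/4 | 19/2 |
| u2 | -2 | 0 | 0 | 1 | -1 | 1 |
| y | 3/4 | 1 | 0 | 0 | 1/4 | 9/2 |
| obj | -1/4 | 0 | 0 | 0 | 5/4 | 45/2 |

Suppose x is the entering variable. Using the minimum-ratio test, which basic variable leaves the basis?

u1

Column x entries and ratios — u1: (19/2)/(9/4) = 38/9; u2: -2 ≤ 0, skip; y: (9/2)/(3/4) = 6.
Smallest ratio is 38/9 in the row of u1, so u1 leaves.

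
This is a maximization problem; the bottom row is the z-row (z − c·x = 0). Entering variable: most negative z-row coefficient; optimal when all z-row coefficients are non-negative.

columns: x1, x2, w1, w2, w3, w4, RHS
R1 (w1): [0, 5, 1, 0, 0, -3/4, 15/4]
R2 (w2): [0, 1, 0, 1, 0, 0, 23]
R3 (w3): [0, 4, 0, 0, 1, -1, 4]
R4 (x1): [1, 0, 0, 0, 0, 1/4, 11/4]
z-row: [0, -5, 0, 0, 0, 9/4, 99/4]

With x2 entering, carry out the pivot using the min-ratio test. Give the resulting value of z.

57/2

Ratio test on column x2 — row 1: (15/4)/5 = 3/4; row 2: 23/1 = 23; row 3: 4/4 = 1; row 4: entry 0 ≤ 0. Minimum is 3/4 at row 1 (w1 leaves); pivot element 5.
Pivot on row 1; the z-row RHS becomes 99/4 − (-5)·(3/4) = 57/2.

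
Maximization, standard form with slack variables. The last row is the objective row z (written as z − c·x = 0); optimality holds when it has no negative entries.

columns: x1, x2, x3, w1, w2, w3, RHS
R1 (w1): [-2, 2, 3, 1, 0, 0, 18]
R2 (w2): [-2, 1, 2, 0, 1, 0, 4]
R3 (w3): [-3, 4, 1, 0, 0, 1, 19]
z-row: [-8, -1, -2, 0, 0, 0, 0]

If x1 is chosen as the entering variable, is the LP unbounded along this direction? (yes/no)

Every constraint-row entry in column x1 is ≤ 0, so increasing x1 is unbounded.

yes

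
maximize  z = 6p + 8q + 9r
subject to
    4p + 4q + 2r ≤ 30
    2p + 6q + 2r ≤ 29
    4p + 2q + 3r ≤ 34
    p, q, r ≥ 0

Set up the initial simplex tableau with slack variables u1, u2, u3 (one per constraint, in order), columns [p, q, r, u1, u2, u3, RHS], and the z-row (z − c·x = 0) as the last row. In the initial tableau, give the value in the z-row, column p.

The z-row carries the negated objective coefficients: the p entry is -6.

-6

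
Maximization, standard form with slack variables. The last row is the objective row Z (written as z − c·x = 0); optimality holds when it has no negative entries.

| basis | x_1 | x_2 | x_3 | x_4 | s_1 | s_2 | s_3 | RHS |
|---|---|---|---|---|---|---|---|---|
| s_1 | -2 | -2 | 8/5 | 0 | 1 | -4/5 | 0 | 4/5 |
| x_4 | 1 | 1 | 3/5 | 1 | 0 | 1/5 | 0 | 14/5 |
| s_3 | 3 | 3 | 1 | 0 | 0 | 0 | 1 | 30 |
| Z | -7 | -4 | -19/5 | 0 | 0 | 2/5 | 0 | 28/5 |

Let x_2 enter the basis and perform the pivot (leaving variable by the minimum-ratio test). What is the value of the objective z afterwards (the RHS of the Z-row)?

84/5

Ratio test on column x_2 — row 1: entry -2 ≤ 0; row 2: (14/5)/1 = 14/5; row 3: 30/3 = 10. Minimum is 14/5 at row 2 (x_4 leaves); pivot element 1.
Pivot on row 2; the Z-row RHS becomes 28/5 − (-4)·(14/5) = 84/5.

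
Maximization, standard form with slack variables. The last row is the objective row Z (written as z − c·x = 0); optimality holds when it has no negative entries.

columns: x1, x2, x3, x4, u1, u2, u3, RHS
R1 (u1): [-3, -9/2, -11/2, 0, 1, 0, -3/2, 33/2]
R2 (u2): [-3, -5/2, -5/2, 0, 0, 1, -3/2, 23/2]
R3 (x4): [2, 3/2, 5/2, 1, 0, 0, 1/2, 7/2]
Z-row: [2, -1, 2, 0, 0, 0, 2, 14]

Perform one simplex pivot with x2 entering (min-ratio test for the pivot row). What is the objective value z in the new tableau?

Ratio test on column x2 — row 1: entry -9/2 ≤ 0; row 2: entry -5/2 ≤ 0; row 3: (7/2)/(3/2) = 7/3. Minimum is 7/3 at row 3 (x4 leaves); pivot element 3/2.
Pivot on row 3; the Z-row RHS becomes 14 − (-1)·(7/3) = 49/3.

49/3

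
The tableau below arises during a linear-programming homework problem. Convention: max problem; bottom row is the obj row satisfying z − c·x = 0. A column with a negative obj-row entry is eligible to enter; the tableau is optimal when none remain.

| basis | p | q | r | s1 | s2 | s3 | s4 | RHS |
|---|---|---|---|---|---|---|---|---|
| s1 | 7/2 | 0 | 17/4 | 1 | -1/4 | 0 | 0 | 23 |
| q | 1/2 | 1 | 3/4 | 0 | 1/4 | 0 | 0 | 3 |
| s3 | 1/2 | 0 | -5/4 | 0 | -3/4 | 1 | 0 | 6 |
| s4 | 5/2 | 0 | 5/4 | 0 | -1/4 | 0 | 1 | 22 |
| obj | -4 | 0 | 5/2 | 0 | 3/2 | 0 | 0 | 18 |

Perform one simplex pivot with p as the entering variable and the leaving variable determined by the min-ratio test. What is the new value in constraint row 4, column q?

Ratio test on column p — row 1: 23/(7/2) = 46/7; row 2: 3/(1/2) = 6; row 3: 6/(1/2) = 12; row 4: 22/(5/2) = 44/5. Minimum is 6 at row 2 (q leaves); pivot element 1/2.
Divide row 2 by 1/2; eliminate column p from the other rows.
Row 4 update in column q: 0 − (5/2)·2 = -5.

-5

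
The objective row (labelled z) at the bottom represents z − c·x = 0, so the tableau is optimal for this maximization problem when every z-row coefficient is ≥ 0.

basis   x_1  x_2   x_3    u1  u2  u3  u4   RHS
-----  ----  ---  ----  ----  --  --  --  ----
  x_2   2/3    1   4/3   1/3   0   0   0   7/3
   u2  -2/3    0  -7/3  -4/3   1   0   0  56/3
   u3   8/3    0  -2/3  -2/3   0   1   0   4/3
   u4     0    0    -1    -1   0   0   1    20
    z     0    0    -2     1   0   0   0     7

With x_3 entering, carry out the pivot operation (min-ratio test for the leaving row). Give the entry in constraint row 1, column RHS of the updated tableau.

7/4

Ratio test on column x_3 — row 1: (7/3)/(4/3) = 7/4; row 2: entry -7/3 ≤ 0; row 3: entry -2/3 ≤ 0; row 4: entry -1 ≤ 0. Minimum is 7/4 at row 1 (x_2 leaves); pivot element 4/3.
Divide row 1 by 4/3; eliminate column x_3 from the other rows.
In the new row 1, the RHS entry is the old entry divided by the pivot: (7/3)/(4/3) = 7/4.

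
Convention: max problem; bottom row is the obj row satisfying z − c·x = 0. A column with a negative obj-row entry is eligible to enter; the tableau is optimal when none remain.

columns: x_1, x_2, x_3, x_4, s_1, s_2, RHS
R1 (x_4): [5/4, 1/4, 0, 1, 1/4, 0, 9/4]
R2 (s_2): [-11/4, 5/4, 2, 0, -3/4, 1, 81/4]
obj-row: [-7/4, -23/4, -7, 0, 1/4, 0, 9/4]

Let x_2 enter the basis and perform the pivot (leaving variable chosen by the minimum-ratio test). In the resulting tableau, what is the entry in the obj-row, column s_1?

Ratio test on column x_2 — row 1: (9/4)/(1/4) = 9; row 2: (81/4)/(5/4) = 81/5. Minimum is 9 at row 1 (x_4 leaves); pivot element 1/4.
Divide row 1 by 1/4; eliminate column x_2 from the other rows.
obj-row update in column s_1: 1/4 − (-23/4)·1 = 6.

6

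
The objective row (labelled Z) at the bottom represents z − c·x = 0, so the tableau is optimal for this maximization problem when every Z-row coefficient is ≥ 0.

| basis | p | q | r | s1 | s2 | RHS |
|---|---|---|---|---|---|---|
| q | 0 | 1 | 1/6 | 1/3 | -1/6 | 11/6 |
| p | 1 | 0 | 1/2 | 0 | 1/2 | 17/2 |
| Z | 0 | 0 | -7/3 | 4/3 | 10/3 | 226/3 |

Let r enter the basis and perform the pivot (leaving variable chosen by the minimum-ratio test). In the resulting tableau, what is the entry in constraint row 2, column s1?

Ratio test on column r — row 1: (11/6)/(1/6) = 11; row 2: (17/2)/(1/2) = 17. Minimum is 11 at row 1 (q leaves); pivot element 1/6.
Divide row 1 by 1/6; eliminate column r from the other rows.
Row 2 update in column s1: 0 − (1/2)·2 = -1.

-1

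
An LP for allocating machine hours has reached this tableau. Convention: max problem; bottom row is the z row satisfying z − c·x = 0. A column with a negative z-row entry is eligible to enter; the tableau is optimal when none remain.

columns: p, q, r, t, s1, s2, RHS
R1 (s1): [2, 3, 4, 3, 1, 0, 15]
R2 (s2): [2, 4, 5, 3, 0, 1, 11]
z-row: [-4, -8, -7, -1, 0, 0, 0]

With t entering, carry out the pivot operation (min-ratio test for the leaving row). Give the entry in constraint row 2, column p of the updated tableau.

Ratio test on column t — row 1: 15/3 = 5; row 2: 11/3 = 11/3. Minimum is 11/3 at row 2 (s2 leaves); pivot element 3.
Divide row 2 by 3; eliminate column t from the other rows.
In the new row 2, the p entry is the old entry divided by the pivot: 2/3 = 2/3.

2/3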